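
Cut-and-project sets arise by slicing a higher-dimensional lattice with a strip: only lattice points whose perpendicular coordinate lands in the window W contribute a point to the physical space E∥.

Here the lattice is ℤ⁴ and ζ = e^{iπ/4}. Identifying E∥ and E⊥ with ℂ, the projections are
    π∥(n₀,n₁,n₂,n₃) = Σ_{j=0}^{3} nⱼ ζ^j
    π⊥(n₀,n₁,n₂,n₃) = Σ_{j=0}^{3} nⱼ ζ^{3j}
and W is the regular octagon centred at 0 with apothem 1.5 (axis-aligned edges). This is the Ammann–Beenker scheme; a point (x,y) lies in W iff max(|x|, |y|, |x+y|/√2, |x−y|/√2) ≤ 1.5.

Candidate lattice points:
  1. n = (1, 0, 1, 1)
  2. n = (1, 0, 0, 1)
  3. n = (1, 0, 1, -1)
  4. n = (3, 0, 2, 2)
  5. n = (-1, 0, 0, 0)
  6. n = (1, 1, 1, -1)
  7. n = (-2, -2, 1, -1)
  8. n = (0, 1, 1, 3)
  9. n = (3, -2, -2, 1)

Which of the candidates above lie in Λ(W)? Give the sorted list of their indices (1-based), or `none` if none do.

Internal map: ζ^{3j} for j=0..3 gives (1,0), (−√2/2,√2/2), (0,−1), (√2/2,√2/2).
candidate 1: n = (1, 0, 1, 1) → π⊥ ≈ (+1.7071, -0.2929); max(|x|,|y|,|x±y|/√2) = 1.7071 > 1.5 ⇒ ∉ W
candidate 2: n = (1, 0, 0, 1) → π⊥ ≈ (+1.7071, +0.7071); max(|x|,|y|,|x±y|/√2) = 1.7071 > 1.5 ⇒ ∉ W
candidate 3: n = (1, 0, 1, -1) → π⊥ ≈ (+0.2929, -1.7071); max(|x|,|y|,|x±y|/√2) = 1.7071 > 1.5 ⇒ ∉ W
candidate 4: n = (3, 0, 2, 2) → π⊥ ≈ (+4.4142, -0.5858); max(|x|,|y|,|x±y|/√2) = 4.4142 > 1.5 ⇒ ∉ W
candidate 5: n = (-1, 0, 0, 0) → π⊥ ≈ (-1.0000, +0.0000); max(|x|,|y|,|x±y|/√2) = 1.0000 ≤ 1.5 ⇒ ∈ W
candidate 6: n = (1, 1, 1, -1) → π⊥ ≈ (-0.4142, -1.0000); max(|x|,|y|,|x±y|/√2) = 1.0000 ≤ 1.5 ⇒ ∈ W
candidate 7: n = (-2, -2, 1, -1) → π⊥ ≈ (-1.2929, -3.1213); max(|x|,|y|,|x±y|/√2) = 3.1213 > 1.5 ⇒ ∉ W
candidate 8: n = (0, 1, 1, 3) → π⊥ ≈ (+1.4142, +1.8284); max(|x|,|y|,|x±y|/√2) = 2.2929 > 1.5 ⇒ ∉ W
candidate 9: n = (3, -2, -2, 1) → π⊥ ≈ (+5.1213, +1.2929); max(|x|,|y|,|x±y|/√2) = 5.1213 > 1.5 ⇒ ∉ W

5, 6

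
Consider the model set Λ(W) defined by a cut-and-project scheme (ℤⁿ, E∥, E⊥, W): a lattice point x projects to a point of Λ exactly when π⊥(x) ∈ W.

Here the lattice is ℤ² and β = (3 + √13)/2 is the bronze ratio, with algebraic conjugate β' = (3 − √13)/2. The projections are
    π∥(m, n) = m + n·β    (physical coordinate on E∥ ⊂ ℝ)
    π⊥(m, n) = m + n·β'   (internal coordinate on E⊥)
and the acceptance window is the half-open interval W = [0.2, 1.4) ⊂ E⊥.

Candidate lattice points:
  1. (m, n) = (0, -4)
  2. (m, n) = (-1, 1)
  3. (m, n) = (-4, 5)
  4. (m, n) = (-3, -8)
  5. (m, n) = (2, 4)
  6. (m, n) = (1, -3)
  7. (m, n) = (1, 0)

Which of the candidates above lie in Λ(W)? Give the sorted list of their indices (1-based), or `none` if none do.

Numerically β ≈ 3.302776 and β' = −1/β ≈ -0.302776.
candidate 1: (m,n)=(0,-4) → π∥ = 0-4·β ≈ -13.211103, π⊥ = 0-4·β' ≈ 1.211103 ∈ [0.2, 1.4) ⇒ IN Λ
candidate 2: (m,n)=(-1,1) → π∥ = -1+1·β ≈ 2.302776, π⊥ = -1+1·β' ≈ -1.302776 ∉ [0.2, 1.4) ⇒ out
candidate 3: (m,n)=(-4,5) → π∥ = -4+5·β ≈ 12.513878, π⊥ = -4+5·β' ≈ -5.513878 ∉ [0.2, 1.4) ⇒ out
candidate 4: (m,n)=(-3,-8) → π∥ = -3-8·β ≈ -29.422205, π⊥ = -3-8·β' ≈ -0.577795 ∉ [0.2, 1.4) ⇒ out
candidate 5: (m,n)=(2,4) → π∥ = 2+4·β ≈ 15.211103, π⊥ = 2+4·β' ≈ 0.788897 ∈ [0.2, 1.4) ⇒ IN Λ
candidate 6: (m,n)=(1,-3) → π∥ = 1-3·β ≈ -8.908327, π⊥ = 1-3·β' ≈ 1.908327 ∉ [0.2, 1.4) ⇒ out
candidate 7: (m,n)=(1,0) → π∥ = 1+0·β ≈ 1.000000, π⊥ = 1+0·β' ≈ 1.000000 ∈ [0.2, 1.4) ⇒ IN Λ

1, 5, 7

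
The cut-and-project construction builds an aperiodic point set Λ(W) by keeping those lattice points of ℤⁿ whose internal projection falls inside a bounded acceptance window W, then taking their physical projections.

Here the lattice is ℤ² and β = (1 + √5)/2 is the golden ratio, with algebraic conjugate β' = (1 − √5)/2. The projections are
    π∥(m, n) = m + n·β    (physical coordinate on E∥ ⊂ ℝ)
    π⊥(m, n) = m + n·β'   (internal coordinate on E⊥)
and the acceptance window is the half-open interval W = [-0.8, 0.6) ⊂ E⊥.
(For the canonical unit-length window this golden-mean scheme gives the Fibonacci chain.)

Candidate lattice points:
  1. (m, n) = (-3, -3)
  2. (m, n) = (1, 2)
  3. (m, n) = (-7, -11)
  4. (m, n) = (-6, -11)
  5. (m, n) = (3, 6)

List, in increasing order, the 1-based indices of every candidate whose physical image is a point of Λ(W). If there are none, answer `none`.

Compute β' = (1−√5)/2 = -0.618034, so π⊥(m,n) = m -0.618034·n.
[1] lift (-3,-3): star map gives -1.145898; window check -0.8 ≤ -1.145898 < 0.6 is false → out
[2] lift (1,2): star map gives -0.236068; window check -0.8 ≤ -0.236068 < 0.6 is true → IN Λ
[3] lift (-7,-11): star map gives -0.201626; window check -0.8 ≤ -0.201626 < 0.6 is true → IN Λ
[4] lift (-6,-11): star map gives 0.798374; window check -0.8 ≤ 0.798374 < 0.6 is false → out
[5] lift (3,6): star map gives -0.708204; window check -0.8 ≤ -0.708204 < 0.6 is true → IN Λ

2, 3, 5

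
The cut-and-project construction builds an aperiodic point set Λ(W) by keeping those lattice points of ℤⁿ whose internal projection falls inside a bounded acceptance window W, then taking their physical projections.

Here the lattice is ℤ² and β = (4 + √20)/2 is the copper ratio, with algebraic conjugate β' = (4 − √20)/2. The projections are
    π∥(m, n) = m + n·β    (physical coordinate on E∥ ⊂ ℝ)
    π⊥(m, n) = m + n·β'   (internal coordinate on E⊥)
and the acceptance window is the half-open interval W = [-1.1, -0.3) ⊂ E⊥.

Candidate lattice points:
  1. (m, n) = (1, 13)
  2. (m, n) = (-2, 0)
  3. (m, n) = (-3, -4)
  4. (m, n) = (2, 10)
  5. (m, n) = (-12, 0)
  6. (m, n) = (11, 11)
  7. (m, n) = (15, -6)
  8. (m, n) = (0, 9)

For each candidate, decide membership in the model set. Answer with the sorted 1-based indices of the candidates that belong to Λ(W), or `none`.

4

Compute β' = (4−√20)/2 = -0.23607, so π⊥(m,n) = m -0.23607·n.
[1] lift (1,13): star map gives -2.06888; window check -1.1 ≤ -2.06888 < -0.3 is false → out
[2] lift (-2,0): star map gives -2.00000; window check -1.1 ≤ -2.00000 < -0.3 is false → out
[3] lift (-3,-4): star map gives -2.05573; window check -1.1 ≤ -2.05573 < -0.3 is false → out
[4] lift (2,10): star map gives -0.36068; window check -1.1 ≤ -0.36068 < -0.3 is true → IN Λ
[5] lift (-12,0): star map gives -12.00000; window check -1.1 ≤ -12.00000 < -0.3 is false → out
[6] lift (11,11): star map gives 8.40325; window check -1.1 ≤ 8.40325 < -0.3 is false → out
[7] lift (15,-6): star map gives 16.41641; window check -1.1 ≤ 16.41641 < -0.3 is false → out
[8] lift (0,9): star map gives -2.12461; window check -1.1 ≤ -2.12461 < -0.3 is false → out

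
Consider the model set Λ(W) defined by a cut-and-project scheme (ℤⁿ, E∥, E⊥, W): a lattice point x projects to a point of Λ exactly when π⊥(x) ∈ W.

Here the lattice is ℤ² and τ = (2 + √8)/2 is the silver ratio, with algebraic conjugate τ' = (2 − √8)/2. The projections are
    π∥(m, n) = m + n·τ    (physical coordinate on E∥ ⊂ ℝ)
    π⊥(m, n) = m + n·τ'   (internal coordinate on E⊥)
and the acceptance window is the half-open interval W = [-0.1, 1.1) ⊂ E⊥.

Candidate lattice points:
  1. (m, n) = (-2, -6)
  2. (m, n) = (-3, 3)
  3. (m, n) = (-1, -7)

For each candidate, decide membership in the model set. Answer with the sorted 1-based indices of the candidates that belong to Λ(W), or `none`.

Compute τ' = (2−√8)/2 = -0.414214, so π⊥(m,n) = m -0.414214·n.
candidate 1: (m,n)=(-2,-6) → π∥ = -2-6·τ ≈ -16.485281, π⊥ = -2-6·τ' ≈ 0.485281 ∈ [-0.1, 1.1) ⇒ IN Λ
candidate 2: (m,n)=(-3,3) → π∥ = -3+3·τ ≈ 4.242641, π⊥ = -3+3·τ' ≈ -4.242641 ∉ [-0.1, 1.1) ⇒ out
candidate 3: (m,n)=(-1,-7) → π∥ = -1-7·τ ≈ -17.899495, π⊥ = -1-7·τ' ≈ 1.899495 ∉ [-0.1, 1.1) ⇒ out

1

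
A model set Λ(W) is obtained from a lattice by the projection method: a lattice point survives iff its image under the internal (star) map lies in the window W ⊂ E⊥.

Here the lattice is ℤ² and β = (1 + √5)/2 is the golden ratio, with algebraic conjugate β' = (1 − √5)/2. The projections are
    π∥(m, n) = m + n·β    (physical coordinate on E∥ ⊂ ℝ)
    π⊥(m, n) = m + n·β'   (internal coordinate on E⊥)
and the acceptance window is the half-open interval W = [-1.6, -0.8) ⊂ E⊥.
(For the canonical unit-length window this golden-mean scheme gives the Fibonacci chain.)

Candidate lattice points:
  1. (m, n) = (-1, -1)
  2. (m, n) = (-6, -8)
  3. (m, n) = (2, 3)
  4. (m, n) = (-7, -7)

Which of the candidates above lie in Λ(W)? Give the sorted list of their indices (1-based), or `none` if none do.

2

Compute β' = (1−√5)/2 = -0.6180, so π⊥(m,n) = m -0.6180·n.
[1] lift (-1,-1): star map gives -0.3820; window check -1.6 ≤ -0.3820 < -0.8 is false → out
[2] lift (-6,-8): star map gives -1.0557; window check -1.6 ≤ -1.0557 < -0.8 is true → IN Λ
[3] lift (2,3): star map gives 0.1459; window check -1.6 ≤ 0.1459 < -0.8 is false → out
[4] lift (-7,-7): star map gives -2.6738; window check -1.6 ≤ -2.6738 < -0.8 is false → out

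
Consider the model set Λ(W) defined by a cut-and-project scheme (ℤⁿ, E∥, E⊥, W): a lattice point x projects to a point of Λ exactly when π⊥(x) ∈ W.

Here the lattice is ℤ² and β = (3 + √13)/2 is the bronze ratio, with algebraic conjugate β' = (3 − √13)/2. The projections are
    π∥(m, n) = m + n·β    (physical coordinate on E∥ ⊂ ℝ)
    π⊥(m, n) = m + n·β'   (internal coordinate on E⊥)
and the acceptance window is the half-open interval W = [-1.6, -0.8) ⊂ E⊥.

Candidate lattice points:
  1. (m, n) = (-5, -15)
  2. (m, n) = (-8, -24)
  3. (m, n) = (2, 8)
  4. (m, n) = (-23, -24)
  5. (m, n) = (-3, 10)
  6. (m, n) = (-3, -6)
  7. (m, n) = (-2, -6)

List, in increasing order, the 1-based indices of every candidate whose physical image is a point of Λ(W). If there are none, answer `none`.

6

β' = (3−√13)/2 ≈ -0.3028.
#1 (-5,-15): internal coord -5 + (-15)·β' = -0.4584; -0.4584 ∉ [-1.6, -0.8) → out
#2 (-8,-24): internal coord -8 + (-24)·β' = -0.7334; -0.7334 ∉ [-1.6, -0.8) → out
#3 (2,8): internal coord 2 + (8)·β' = -0.4222; -0.4222 ∉ [-1.6, -0.8) → out
#4 (-23,-24): internal coord -23 + (-24)·β' = -15.7334; -15.7334 ∉ [-1.6, -0.8) → out
#5 (-3,10): internal coord -3 + (10)·β' = -6.0278; -6.0278 ∉ [-1.6, -0.8) → out
#6 (-3,-6): internal coord -3 + (-6)·β' = -1.1833; -1.1833 ∈ [-1.6, -0.8) → IN Λ
#7 (-2,-6): internal coord -2 + (-6)·β' = -0.1833; -0.1833 ∉ [-1.6, -0.8) → out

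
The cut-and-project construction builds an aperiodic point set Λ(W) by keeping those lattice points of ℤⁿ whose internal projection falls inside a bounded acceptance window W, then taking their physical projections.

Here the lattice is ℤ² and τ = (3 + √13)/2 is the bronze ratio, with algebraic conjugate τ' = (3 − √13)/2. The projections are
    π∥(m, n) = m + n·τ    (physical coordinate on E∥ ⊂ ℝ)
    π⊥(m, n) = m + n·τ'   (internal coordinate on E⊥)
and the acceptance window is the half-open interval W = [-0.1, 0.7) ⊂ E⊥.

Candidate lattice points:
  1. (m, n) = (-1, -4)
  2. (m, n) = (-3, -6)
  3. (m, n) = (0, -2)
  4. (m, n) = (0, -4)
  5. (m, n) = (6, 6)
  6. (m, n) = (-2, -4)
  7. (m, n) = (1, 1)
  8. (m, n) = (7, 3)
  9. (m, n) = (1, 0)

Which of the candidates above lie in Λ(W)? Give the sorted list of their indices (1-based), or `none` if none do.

1, 3, 7

Numerically τ ≈ 3.3028 and τ' = −1/τ ≈ -0.3028.
#1 (-1,-4): internal coord -1 + (-4)·τ' = +0.2111; +0.2111 ∈ [-0.1, 0.7) → IN Λ
#2 (-3,-6): internal coord -3 + (-6)·τ' = -1.1833; -1.1833 ∉ [-0.1, 0.7) → out
#3 (0,-2): internal coord 0 + (-2)·τ' = +0.6056; +0.6056 ∈ [-0.1, 0.7) → IN Λ
#4 (0,-4): internal coord 0 + (-4)·τ' = +1.2111; +1.2111 ∉ [-0.1, 0.7) → out
#5 (6,6): internal coord 6 + (6)·τ' = +4.1833; +4.1833 ∉ [-0.1, 0.7) → out
#6 (-2,-4): internal coord -2 + (-4)·τ' = -0.7889; -0.7889 ∉ [-0.1, 0.7) → out
#7 (1,1): internal coord 1 + (1)·τ' = +0.6972; +0.6972 ∈ [-0.1, 0.7) → IN Λ
#8 (7,3): internal coord 7 + (3)·τ' = +6.0917; +6.0917 ∉ [-0.1, 0.7) → out
#9 (1,0): internal coord 1 + (0)·τ' = +1.0000; +1.0000 ∉ [-0.1, 0.7) → out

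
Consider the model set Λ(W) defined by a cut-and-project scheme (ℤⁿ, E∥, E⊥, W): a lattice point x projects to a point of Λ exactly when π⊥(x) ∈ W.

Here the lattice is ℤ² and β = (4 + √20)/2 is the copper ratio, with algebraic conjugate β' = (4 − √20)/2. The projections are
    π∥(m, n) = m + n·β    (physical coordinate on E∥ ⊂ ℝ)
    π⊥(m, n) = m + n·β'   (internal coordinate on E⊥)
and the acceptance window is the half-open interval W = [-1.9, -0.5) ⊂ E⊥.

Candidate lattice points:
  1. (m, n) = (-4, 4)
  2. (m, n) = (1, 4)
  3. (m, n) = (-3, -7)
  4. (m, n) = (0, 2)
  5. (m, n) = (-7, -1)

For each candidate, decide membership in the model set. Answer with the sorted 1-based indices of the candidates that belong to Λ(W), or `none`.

3

Numerically β ≈ 4.236068 and β' = −1/β ≈ -0.236068.
[1] lift (-4,4): star map gives -4.944272; window check -1.9 ≤ -4.944272 < -0.5 is false → out
[2] lift (1,4): star map gives 0.055728; window check -1.9 ≤ 0.055728 < -0.5 is false → out
[3] lift (-3,-7): star map gives -1.347524; window check -1.9 ≤ -1.347524 < -0.5 is true → IN Λ
[4] lift (0,2): star map gives -0.472136; window check -1.9 ≤ -0.472136 < -0.5 is false → out
[5] lift (-7,-1): star map gives -6.763932; window check -1.9 ≤ -6.763932 < -0.5 is false → out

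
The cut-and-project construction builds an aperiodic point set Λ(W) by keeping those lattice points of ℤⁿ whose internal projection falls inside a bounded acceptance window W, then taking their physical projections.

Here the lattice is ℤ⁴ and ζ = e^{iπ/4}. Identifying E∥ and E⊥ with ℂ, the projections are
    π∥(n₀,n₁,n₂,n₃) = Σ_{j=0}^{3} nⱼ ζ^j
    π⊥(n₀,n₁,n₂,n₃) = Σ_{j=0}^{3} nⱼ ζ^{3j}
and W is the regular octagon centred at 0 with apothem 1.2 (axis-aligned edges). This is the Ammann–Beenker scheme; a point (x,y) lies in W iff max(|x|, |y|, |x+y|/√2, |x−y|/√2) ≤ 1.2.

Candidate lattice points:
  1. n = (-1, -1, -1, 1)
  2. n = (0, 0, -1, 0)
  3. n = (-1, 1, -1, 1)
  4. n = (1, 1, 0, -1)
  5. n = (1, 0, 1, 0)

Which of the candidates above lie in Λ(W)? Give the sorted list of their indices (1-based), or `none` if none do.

π⊥(n) = n₀ + n₁ζ³ + n₂ζ⁶ + n₃ζ⁹ where ζ = e^{iπ/4}.
#1 (-1, -1, -1, 1): internal (0.414214, 1.000000); octagon support 1.000000 vs apothem 1.2 → ∈ W
#2 (0, 0, -1, 0): internal (0.000000, 1.000000); octagon support 1.000000 vs apothem 1.2 → ∈ W
#3 (-1, 1, -1, 1): internal (-1.000000, 2.414214); octagon support 2.414214 vs apothem 1.2 → ∉ W
#4 (1, 1, 0, -1): internal (-0.414214, 0.000000); octagon support 0.414214 vs apothem 1.2 → ∈ W
#5 (1, 0, 1, 0): internal (1.000000, -1.000000); octagon support 1.414214 vs apothem 1.2 → ∉ W

1, 2, 4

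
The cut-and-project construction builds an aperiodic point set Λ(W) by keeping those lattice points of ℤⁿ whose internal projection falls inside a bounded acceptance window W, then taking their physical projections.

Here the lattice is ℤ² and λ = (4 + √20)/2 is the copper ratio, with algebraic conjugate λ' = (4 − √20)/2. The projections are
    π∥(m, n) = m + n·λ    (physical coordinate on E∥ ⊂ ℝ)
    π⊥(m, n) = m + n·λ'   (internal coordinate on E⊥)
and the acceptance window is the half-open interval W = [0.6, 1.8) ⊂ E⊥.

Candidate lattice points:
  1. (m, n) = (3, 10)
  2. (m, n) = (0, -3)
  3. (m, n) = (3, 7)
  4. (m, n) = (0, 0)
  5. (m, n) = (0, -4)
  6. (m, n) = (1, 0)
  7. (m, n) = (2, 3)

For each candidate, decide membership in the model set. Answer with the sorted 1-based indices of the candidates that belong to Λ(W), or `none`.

λ' = (4−√20)/2 ≈ -0.2361.
#1 (3,10): internal coord 3 + (10)·λ' = +0.6393; +0.6393 ∈ [0.6, 1.8) → IN Λ
#2 (0,-3): internal coord 0 + (-3)·λ' = +0.7082; +0.7082 ∈ [0.6, 1.8) → IN Λ
#3 (3,7): internal coord 3 + (7)·λ' = +1.3475; +1.3475 ∈ [0.6, 1.8) → IN Λ
#4 (0,0): internal coord 0 + (0)·λ' = +0.0000; +0.0000 ∉ [0.6, 1.8) → out
#5 (0,-4): internal coord 0 + (-4)·λ' = +0.9443; +0.9443 ∈ [0.6, 1.8) → IN Λ
#6 (1,0): internal coord 1 + (0)·λ' = +1.0000; +1.0000 ∈ [0.6, 1.8) → IN Λ
#7 (2,3): internal coord 2 + (3)·λ' = +1.2918; +1.2918 ∈ [0.6, 1.8) → IN Λ

1, 2, 3, 5, 6, 7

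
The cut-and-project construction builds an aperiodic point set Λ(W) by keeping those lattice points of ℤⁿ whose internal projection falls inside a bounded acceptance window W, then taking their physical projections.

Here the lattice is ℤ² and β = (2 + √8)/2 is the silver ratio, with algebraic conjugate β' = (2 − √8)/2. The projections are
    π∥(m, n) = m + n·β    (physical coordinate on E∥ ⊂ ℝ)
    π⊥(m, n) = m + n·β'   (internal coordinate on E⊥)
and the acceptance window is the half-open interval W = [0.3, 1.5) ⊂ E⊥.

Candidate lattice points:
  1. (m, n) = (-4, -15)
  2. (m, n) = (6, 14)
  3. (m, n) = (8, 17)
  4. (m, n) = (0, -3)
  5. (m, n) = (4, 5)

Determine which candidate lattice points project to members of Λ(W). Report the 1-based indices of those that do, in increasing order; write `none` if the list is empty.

3, 4

Compute β' = (2−√8)/2 = -0.4142, so π⊥(m,n) = m -0.4142·n.
candidate 1: (m,n)=(-4,-15) → π∥ = -4-15·β ≈ -40.2132, π⊥ = -4-15·β' ≈ 2.2132 ∉ [0.3, 1.5) ⇒ out
candidate 2: (m,n)=(6,14) → π∥ = 6+14·β ≈ 39.7990, π⊥ = 6+14·β' ≈ 0.2010 ∉ [0.3, 1.5) ⇒ out
candidate 3: (m,n)=(8,17) → π∥ = 8+17·β ≈ 49.0416, π⊥ = 8+17·β' ≈ 0.9584 ∈ [0.3, 1.5) ⇒ IN Λ
candidate 4: (m,n)=(0,-3) → π∥ = 0-3·β ≈ -7.2426, π⊥ = 0-3·β' ≈ 1.2426 ∈ [0.3, 1.5) ⇒ IN Λ
candidate 5: (m,n)=(4,5) → π∥ = 4+5·β ≈ 16.0711, π⊥ = 4+5·β' ≈ 1.9289 ∉ [0.3, 1.5) ⇒ out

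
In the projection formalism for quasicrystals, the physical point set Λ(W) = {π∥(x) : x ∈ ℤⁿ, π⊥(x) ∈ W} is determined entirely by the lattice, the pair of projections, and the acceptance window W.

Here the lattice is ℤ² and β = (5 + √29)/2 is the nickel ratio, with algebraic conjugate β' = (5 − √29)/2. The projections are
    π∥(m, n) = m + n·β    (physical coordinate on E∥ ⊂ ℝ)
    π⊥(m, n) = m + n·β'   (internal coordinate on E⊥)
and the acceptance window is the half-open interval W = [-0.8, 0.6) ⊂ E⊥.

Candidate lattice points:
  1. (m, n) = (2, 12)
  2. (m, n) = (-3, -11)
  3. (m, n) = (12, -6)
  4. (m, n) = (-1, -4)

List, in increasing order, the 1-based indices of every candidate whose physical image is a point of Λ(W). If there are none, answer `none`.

1, 4

Numerically β ≈ 5.1926 and β' = −1/β ≈ -0.1926.
[1] lift (2,12): star map gives -0.3110; window check -0.8 ≤ -0.3110 < 0.6 is true → IN Λ
[2] lift (-3,-11): star map gives -0.8816; window check -0.8 ≤ -0.8816 < 0.6 is false → out
[3] lift (12,-6): star map gives 13.1555; window check -0.8 ≤ 13.1555 < 0.6 is false → out
[4] lift (-1,-4): star map gives -0.2297; window check -0.8 ≤ -0.2297 < 0.6 is true → IN Λ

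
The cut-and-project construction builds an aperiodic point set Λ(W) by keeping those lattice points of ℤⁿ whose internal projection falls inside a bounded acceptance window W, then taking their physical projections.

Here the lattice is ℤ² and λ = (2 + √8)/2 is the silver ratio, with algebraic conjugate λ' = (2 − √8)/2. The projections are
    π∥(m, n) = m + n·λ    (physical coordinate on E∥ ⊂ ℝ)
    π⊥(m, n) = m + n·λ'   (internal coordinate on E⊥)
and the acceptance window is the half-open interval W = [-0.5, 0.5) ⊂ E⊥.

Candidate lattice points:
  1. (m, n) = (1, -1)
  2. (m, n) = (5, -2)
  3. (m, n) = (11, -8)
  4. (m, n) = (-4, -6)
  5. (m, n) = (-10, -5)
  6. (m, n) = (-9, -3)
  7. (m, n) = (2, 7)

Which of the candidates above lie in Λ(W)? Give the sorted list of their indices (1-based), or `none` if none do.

Numerically λ ≈ 2.414214 and λ' = −1/λ ≈ -0.414214.
#1 (1,-1): internal coord 1 + (-1)·λ' = +1.414214; +1.414214 ∉ [-0.5, 0.5) → out
#2 (5,-2): internal coord 5 + (-2)·λ' = +5.828427; +5.828427 ∉ [-0.5, 0.5) → out
#3 (11,-8): internal coord 11 + (-8)·λ' = +14.313708; +14.313708 ∉ [-0.5, 0.5) → out
#4 (-4,-6): internal coord -4 + (-6)·λ' = -1.514719; -1.514719 ∉ [-0.5, 0.5) → out
#5 (-10,-5): internal coord -10 + (-5)·λ' = -7.928932; -7.928932 ∉ [-0.5, 0.5) → out
#6 (-9,-3): internal coord -9 + (-3)·λ' = -7.757359; -7.757359 ∉ [-0.5, 0.5) → out
#7 (2,7): internal coord 2 + (7)·λ' = -0.899495; -0.899495 ∉ [-0.5, 0.5) → out

none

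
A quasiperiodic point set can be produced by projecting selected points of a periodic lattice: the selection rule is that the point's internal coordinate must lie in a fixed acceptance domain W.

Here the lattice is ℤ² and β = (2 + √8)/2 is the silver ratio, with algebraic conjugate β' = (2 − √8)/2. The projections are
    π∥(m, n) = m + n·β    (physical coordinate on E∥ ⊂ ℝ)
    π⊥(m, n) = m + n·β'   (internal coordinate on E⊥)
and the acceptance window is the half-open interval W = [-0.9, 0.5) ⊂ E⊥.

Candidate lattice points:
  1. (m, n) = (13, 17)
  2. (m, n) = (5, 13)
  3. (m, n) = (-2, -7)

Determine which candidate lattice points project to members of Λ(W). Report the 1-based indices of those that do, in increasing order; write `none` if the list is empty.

Numerically β ≈ 2.41421 and β' = −1/β ≈ -0.41421.
#1 (13,17): internal coord 13 + (17)·β' = +5.95837; +5.95837 ∉ [-0.9, 0.5) → out
#2 (5,13): internal coord 5 + (13)·β' = -0.38478; -0.38478 ∈ [-0.9, 0.5) → IN Λ
#3 (-2,-7): internal coord -2 + (-7)·β' = +0.89949; +0.89949 ∉ [-0.9, 0.5) → out

2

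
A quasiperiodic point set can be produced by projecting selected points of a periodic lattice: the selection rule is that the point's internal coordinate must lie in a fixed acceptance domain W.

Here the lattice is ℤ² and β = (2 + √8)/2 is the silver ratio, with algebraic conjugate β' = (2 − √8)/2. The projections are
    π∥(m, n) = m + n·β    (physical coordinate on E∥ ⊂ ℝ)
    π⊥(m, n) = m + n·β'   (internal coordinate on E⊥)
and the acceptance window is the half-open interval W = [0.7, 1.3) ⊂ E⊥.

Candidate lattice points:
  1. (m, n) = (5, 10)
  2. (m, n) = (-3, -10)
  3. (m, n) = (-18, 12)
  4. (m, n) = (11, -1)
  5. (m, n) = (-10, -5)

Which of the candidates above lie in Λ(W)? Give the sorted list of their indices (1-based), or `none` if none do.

1, 2

Numerically β ≈ 2.4142 and β' = −1/β ≈ -0.4142.
[1] lift (5,10): star map gives 0.8579; window check 0.7 ≤ 0.8579 < 1.3 is true → IN Λ
[2] lift (-3,-10): star map gives 1.1421; window check 0.7 ≤ 1.1421 < 1.3 is true → IN Λ
[3] lift (-18,12): star map gives -22.9706; window check 0.7 ≤ -22.9706 < 1.3 is false → out
[4] lift (11,-1): star map gives 11.4142; window check 0.7 ≤ 11.4142 < 1.3 is false → out
[5] lift (-10,-5): star map gives -7.9289; window check 0.7 ≤ -7.9289 < 1.3 is false → out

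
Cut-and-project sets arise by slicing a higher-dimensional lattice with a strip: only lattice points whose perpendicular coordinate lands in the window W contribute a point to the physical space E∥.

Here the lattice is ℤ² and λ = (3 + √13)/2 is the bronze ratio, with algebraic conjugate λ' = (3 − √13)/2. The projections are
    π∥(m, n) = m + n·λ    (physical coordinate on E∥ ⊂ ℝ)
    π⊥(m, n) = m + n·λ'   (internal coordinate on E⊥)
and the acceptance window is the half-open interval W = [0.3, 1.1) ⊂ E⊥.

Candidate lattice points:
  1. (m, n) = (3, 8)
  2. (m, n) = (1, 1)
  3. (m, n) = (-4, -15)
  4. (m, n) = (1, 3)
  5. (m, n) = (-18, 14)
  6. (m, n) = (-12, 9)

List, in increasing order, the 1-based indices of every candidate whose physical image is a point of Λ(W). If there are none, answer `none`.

1, 2, 3

λ' = (3−√13)/2 ≈ -0.3028.
#1 (3,8): internal coord 3 + (8)·λ' = +0.5778; +0.5778 ∈ [0.3, 1.1) → IN Λ
#2 (1,1): internal coord 1 + (1)·λ' = +0.6972; +0.6972 ∈ [0.3, 1.1) → IN Λ
#3 (-4,-15): internal coord -4 + (-15)·λ' = +0.5416; +0.5416 ∈ [0.3, 1.1) → IN Λ
#4 (1,3): internal coord 1 + (3)·λ' = +0.0917; +0.0917 ∉ [0.3, 1.1) → out
#5 (-18,14): internal coord -18 + (14)·λ' = -22.2389; -22.2389 ∉ [0.3, 1.1) → out
#6 (-12,9): internal coord -12 + (9)·λ' = -14.7250; -14.7250 ∉ [0.3, 1.1) → out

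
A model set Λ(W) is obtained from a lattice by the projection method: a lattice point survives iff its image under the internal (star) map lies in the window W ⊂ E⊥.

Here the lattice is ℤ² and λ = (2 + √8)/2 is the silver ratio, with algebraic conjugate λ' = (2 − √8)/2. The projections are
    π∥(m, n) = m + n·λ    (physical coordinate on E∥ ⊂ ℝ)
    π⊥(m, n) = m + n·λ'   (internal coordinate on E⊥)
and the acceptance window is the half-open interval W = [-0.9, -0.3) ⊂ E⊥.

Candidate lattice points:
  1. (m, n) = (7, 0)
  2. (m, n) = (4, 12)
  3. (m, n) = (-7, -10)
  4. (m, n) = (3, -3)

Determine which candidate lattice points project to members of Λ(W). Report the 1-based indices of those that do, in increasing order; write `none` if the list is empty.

Compute λ' = (2−√8)/2 = -0.41421, so π⊥(m,n) = m -0.41421·n.
[1] lift (7,0): star map gives 7.00000; window check -0.9 ≤ 7.00000 < -0.3 is false → out
[2] lift (4,12): star map gives -0.97056; window check -0.9 ≤ -0.97056 < -0.3 is false → out
[3] lift (-7,-10): star map gives -2.85786; window check -0.9 ≤ -2.85786 < -0.3 is false → out
[4] lift (3,-3): star map gives 4.24264; window check -0.9 ≤ 4.24264 < -0.3 is false → out

none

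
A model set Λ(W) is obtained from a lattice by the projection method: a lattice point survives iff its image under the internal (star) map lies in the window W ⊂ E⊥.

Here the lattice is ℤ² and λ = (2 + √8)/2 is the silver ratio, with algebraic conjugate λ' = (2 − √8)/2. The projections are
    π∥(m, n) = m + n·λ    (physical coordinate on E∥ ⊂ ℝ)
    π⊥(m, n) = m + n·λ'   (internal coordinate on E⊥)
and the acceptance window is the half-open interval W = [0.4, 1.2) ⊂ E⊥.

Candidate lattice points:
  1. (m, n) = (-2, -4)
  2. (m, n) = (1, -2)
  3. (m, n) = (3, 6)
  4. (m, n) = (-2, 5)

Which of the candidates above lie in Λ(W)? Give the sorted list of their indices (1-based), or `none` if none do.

3

Numerically λ ≈ 2.414214 and λ' = −1/λ ≈ -0.414214.
[1] lift (-2,-4): star map gives -0.343146; window check 0.4 ≤ -0.343146 < 1.2 is false → out
[2] lift (1,-2): star map gives 1.828427; window check 0.4 ≤ 1.828427 < 1.2 is false → out
[3] lift (3,6): star map gives 0.514719; window check 0.4 ≤ 0.514719 < 1.2 is true → IN Λ
[4] lift (-2,5): star map gives -4.071068; window check 0.4 ≤ -4.071068 < 1.2 is false → out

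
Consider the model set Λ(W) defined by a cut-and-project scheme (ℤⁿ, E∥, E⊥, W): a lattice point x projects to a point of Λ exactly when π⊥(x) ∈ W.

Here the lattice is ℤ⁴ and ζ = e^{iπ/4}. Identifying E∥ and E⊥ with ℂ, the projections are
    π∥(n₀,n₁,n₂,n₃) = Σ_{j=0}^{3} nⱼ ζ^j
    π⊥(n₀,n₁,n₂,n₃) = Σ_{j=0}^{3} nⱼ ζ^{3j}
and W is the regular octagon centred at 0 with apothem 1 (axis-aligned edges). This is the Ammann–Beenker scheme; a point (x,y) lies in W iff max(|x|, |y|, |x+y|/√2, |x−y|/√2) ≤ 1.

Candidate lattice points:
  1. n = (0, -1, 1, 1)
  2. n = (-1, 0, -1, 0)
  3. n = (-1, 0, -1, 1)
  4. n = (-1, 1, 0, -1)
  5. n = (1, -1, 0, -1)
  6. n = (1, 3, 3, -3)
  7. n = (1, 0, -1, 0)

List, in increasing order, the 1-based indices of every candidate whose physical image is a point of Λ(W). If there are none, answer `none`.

π⊥(n) = n₀ + n₁ζ³ + n₂ζ⁶ + n₃ζ⁹ where ζ = e^{iπ/4}.
candidate 1: n = (0, -1, 1, 1) → π⊥ ≈ (+1.41421, -1.00000); max(|x|,|y|,|x±y|/√2) = 1.70711 > 1 ⇒ ∉ W
candidate 2: n = (-1, 0, -1, 0) → π⊥ ≈ (-1.00000, +1.00000); max(|x|,|y|,|x±y|/√2) = 1.41421 > 1 ⇒ ∉ W
candidate 3: n = (-1, 0, -1, 1) → π⊥ ≈ (-0.29289, +1.70711); max(|x|,|y|,|x±y|/√2) = 1.70711 > 1 ⇒ ∉ W
candidate 4: n = (-1, 1, 0, -1) → π⊥ ≈ (-2.41421, +0.00000); max(|x|,|y|,|x±y|/√2) = 2.41421 > 1 ⇒ ∉ W
candidate 5: n = (1, -1, 0, -1) → π⊥ ≈ (+1.00000, -1.41421); max(|x|,|y|,|x±y|/√2) = 1.70711 > 1 ⇒ ∉ W
candidate 6: n = (1, 3, 3, -3) → π⊥ ≈ (-3.24264, -3.00000); max(|x|,|y|,|x±y|/√2) = 4.41421 > 1 ⇒ ∉ W
candidate 7: n = (1, 0, -1, 0) → π⊥ ≈ (+1.00000, +1.00000); max(|x|,|y|,|x±y|/√2) = 1.41421 > 1 ⇒ ∉ W

none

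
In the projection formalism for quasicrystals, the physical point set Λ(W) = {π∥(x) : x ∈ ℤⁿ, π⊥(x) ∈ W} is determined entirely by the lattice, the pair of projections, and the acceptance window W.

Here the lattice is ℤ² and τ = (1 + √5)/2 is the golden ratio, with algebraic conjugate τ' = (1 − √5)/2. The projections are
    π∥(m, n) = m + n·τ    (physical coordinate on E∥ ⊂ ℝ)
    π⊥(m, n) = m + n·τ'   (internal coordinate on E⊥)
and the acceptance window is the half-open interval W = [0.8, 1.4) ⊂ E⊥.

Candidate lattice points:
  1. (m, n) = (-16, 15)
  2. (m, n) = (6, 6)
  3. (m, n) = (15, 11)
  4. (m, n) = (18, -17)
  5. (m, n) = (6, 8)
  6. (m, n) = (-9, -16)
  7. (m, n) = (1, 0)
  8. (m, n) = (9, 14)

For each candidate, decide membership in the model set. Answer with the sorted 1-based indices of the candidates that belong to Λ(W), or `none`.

5, 6, 7

τ' = (1−√5)/2 ≈ -0.618034.
candidate 1: (m,n)=(-16,15) → π∥ = -16+15·τ ≈ 8.270510, π⊥ = -16+15·τ' ≈ -25.270510 ∉ [0.8, 1.4) ⇒ out
candidate 2: (m,n)=(6,6) → π∥ = 6+6·τ ≈ 15.708204, π⊥ = 6+6·τ' ≈ 2.291796 ∉ [0.8, 1.4) ⇒ out
candidate 3: (m,n)=(15,11) → π∥ = 15+11·τ ≈ 32.798374, π⊥ = 15+11·τ' ≈ 8.201626 ∉ [0.8, 1.4) ⇒ out
candidate 4: (m,n)=(18,-17) → π∥ = 18-17·τ ≈ -9.506578, π⊥ = 18-17·τ' ≈ 28.506578 ∉ [0.8, 1.4) ⇒ out
candidate 5: (m,n)=(6,8) → π∥ = 6+8·τ ≈ 18.944272, π⊥ = 6+8·τ' ≈ 1.055728 ∈ [0.8, 1.4) ⇒ IN Λ
candidate 6: (m,n)=(-9,-16) → π∥ = -9-16·τ ≈ -34.888544, π⊥ = -9-16·τ' ≈ 0.888544 ∈ [0.8, 1.4) ⇒ IN Λ
candidate 7: (m,n)=(1,0) → π∥ = 1+0·τ ≈ 1.000000, π⊥ = 1+0·τ' ≈ 1.000000 ∈ [0.8, 1.4) ⇒ IN Λ
candidate 8: (m,n)=(9,14) → π∥ = 9+14·τ ≈ 31.652476, π⊥ = 9+14·τ' ≈ 0.347524 ∉ [0.8, 1.4) ⇒ out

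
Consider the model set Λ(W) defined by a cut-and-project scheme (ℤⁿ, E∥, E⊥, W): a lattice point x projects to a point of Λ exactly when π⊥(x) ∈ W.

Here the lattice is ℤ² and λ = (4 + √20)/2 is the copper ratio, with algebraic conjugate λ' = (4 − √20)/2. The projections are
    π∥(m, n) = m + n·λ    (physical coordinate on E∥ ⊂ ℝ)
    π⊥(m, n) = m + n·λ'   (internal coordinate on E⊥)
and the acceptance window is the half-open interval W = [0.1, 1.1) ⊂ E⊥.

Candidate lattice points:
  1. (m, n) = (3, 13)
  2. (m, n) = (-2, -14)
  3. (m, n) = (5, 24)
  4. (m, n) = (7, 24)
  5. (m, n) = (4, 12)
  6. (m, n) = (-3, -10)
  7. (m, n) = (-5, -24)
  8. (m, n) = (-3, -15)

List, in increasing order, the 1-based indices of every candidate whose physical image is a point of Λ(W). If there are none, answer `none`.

7, 8

λ' = (4−√20)/2 ≈ -0.2361.
#1 (3,13): internal coord 3 + (13)·λ' = -0.0689; -0.0689 ∉ [0.1, 1.1) → out
#2 (-2,-14): internal coord -2 + (-14)·λ' = +1.3050; +1.3050 ∉ [0.1, 1.1) → out
#3 (5,24): internal coord 5 + (24)·λ' = -0.6656; -0.6656 ∉ [0.1, 1.1) → out
#4 (7,24): internal coord 7 + (24)·λ' = +1.3344; +1.3344 ∉ [0.1, 1.1) → out
#5 (4,12): internal coord 4 + (12)·λ' = +1.1672; +1.1672 ∉ [0.1, 1.1) → out
#6 (-3,-10): internal coord -3 + (-10)·λ' = -0.6393; -0.6393 ∉ [0.1, 1.1) → out
#7 (-5,-24): internal coord -5 + (-24)·λ' = +0.6656; +0.6656 ∈ [0.1, 1.1) → IN Λ
#8 (-3,-15): internal coord -3 + (-15)·λ' = +0.5410; +0.5410 ∈ [0.1, 1.1) → IN Λ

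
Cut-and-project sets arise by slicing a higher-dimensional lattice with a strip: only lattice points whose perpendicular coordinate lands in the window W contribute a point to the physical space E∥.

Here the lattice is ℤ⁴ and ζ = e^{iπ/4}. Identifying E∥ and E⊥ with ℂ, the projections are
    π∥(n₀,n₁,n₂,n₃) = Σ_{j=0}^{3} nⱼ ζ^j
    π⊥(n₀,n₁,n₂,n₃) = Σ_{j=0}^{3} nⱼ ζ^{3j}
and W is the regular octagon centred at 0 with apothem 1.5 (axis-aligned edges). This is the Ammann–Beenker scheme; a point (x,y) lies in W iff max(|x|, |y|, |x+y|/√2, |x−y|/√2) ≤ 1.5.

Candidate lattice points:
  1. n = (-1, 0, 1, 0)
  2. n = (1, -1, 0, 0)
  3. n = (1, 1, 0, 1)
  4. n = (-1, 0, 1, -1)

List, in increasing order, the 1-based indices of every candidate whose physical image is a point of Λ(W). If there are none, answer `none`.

With ζ = e^{iπ/4} the internal vectors are ζ^0,ζ^3,ζ^6,ζ^9.
candidate 1: n = (-1, 0, 1, 0) → π⊥ ≈ (-1.0000, -1.0000); max(|x|,|y|,|x±y|/√2) = 1.4142 ≤ 1.5 ⇒ ∈ W
candidate 2: n = (1, -1, 0, 0) → π⊥ ≈ (+1.7071, -0.7071); max(|x|,|y|,|x±y|/√2) = 1.7071 > 1.5 ⇒ ∉ W
candidate 3: n = (1, 1, 0, 1) → π⊥ ≈ (+1.0000, +1.4142); max(|x|,|y|,|x±y|/√2) = 1.7071 > 1.5 ⇒ ∉ W
candidate 4: n = (-1, 0, 1, -1) → π⊥ ≈ (-1.7071, -1.7071); max(|x|,|y|,|x±y|/√2) = 2.4142 > 1.5 ⇒ ∉ W

1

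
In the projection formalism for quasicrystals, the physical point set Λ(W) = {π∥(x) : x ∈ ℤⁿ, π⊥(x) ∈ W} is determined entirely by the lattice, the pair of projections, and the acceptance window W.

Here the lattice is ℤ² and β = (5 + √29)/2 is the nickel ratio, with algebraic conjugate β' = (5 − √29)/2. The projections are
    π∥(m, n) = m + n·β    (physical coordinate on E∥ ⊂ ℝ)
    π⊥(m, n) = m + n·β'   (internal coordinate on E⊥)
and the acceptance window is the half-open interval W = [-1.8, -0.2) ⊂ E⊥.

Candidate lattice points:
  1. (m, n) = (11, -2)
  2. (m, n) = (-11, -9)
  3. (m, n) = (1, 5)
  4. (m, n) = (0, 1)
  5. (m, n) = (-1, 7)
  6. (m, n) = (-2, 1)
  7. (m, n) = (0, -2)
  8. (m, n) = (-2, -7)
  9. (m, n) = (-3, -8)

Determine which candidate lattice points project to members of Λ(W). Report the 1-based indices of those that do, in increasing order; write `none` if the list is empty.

8, 9

Compute β' = (5−√29)/2 = -0.192582, so π⊥(m,n) = m -0.192582·n.
[1] lift (11,-2): star map gives 11.385165; window check -1.8 ≤ 11.385165 < -0.2 is false → out
[2] lift (-11,-9): star map gives -9.266758; window check -1.8 ≤ -9.266758 < -0.2 is false → out
[3] lift (1,5): star map gives 0.037088; window check -1.8 ≤ 0.037088 < -0.2 is false → out
[4] lift (0,1): star map gives -0.192582; window check -1.8 ≤ -0.192582 < -0.2 is false → out
[5] lift (-1,7): star map gives -2.348077; window check -1.8 ≤ -2.348077 < -0.2 is false → out
[6] lift (-2,1): star map gives -2.192582; window check -1.8 ≤ -2.192582 < -0.2 is false → out
[7] lift (0,-2): star map gives 0.385165; window check -1.8 ≤ 0.385165 < -0.2 is false → out
[8] lift (-2,-7): star map gives -0.651923; window check -1.8 ≤ -0.651923 < -0.2 is true → IN Λ
[9] lift (-3,-8): star map gives -1.459341; window check -1.8 ≤ -1.459341 < -0.2 is true → IN Λ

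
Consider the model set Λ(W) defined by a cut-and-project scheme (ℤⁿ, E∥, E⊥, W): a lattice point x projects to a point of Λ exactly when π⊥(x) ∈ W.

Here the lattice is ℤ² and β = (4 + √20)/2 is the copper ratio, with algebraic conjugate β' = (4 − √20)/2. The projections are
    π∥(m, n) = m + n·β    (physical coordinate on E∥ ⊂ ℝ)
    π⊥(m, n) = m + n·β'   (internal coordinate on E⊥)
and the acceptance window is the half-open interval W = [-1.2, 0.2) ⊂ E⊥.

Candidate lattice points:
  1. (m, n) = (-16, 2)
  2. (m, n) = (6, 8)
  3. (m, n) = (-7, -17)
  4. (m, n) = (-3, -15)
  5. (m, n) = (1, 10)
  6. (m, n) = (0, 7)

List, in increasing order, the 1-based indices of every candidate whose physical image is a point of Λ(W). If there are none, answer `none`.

none

Compute β' = (4−√20)/2 = -0.2361, so π⊥(m,n) = m -0.2361·n.
[1] lift (-16,2): star map gives -16.4721; window check -1.2 ≤ -16.4721 < 0.2 is false → out
[2] lift (6,8): star map gives 4.1115; window check -1.2 ≤ 4.1115 < 0.2 is false → out
[3] lift (-7,-17): star map gives -2.9868; window check -1.2 ≤ -2.9868 < 0.2 is false → out
[4] lift (-3,-15): star map gives 0.5410; window check -1.2 ≤ 0.5410 < 0.2 is false → out
[5] lift (1,10): star map gives -1.3607; window check -1.2 ≤ -1.3607 < 0.2 is false → out
[6] lift (0,7): star map gives -1.6525; window check -1.2 ≤ -1.6525 < 0.2 is false → out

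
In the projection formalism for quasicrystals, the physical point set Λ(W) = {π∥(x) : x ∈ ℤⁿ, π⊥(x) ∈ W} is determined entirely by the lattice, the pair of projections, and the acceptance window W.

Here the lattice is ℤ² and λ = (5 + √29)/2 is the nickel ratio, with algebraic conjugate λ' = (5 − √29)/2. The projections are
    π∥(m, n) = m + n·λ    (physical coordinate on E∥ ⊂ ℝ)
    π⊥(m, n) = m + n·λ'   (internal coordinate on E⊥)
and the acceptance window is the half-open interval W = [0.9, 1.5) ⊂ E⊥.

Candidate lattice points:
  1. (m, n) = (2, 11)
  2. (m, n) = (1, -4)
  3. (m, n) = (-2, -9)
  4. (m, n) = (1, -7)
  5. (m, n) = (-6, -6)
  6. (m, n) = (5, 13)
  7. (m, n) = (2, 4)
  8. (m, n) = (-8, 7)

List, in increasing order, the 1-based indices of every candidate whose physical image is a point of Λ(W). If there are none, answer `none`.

λ' = (5−√29)/2 ≈ -0.1926.
[1] lift (2,11): star map gives -0.1184; window check 0.9 ≤ -0.1184 < 1.5 is false → out
[2] lift (1,-4): star map gives 1.7703; window check 0.9 ≤ 1.7703 < 1.5 is false → out
[3] lift (-2,-9): star map gives -0.2668; window check 0.9 ≤ -0.2668 < 1.5 is false → out
[4] lift (1,-7): star map gives 2.3481; window check 0.9 ≤ 2.3481 < 1.5 is false → out
[5] lift (-6,-6): star map gives -4.8445; window check 0.9 ≤ -4.8445 < 1.5 is false → out
[6] lift (5,13): star map gives 2.4964; window check 0.9 ≤ 2.4964 < 1.5 is false → out
[7] lift (2,4): star map gives 1.2297; window check 0.9 ≤ 1.2297 < 1.5 is true → IN Λ
[8] lift (-8,7): star map gives -9.3481; window check 0.9 ≤ -9.3481 < 1.5 is false → out

7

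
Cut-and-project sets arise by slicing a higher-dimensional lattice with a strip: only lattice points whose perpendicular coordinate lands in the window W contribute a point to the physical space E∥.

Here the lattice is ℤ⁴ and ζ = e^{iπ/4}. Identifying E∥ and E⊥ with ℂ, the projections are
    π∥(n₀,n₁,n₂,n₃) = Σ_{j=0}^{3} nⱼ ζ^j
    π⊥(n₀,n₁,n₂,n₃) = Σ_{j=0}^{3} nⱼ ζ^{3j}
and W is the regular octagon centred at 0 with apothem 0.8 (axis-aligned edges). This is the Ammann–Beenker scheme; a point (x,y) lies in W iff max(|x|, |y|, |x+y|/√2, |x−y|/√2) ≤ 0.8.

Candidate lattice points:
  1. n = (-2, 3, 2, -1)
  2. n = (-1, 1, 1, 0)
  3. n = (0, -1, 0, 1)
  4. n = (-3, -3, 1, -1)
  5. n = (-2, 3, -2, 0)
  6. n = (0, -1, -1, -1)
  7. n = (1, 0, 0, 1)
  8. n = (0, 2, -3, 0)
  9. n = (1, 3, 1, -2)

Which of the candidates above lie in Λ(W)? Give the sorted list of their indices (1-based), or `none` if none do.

6

With ζ = e^{iπ/4} the internal vectors are ζ^0,ζ^3,ζ^6,ζ^9.
#1 (-2, 3, 2, -1): internal (-4.828427, -0.585786); octagon support 4.828427 vs apothem 0.8 → ∉ W
#2 (-1, 1, 1, 0): internal (-1.707107, -0.292893); octagon support 1.707107 vs apothem 0.8 → ∉ W
#3 (0, -1, 0, 1): internal (1.414214, 0.000000); octagon support 1.414214 vs apothem 0.8 → ∉ W
#4 (-3, -3, 1, -1): internal (-1.585786, -3.828427); octagon support 3.828427 vs apothem 0.8 → ∉ W
#5 (-2, 3, -2, 0): internal (-4.121320, 4.121320); octagon support 5.828427 vs apothem 0.8 → ∉ W
#6 (0, -1, -1, -1): internal (0.000000, -0.414214); octagon support 0.414214 vs apothem 0.8 → ∈ W
#7 (1, 0, 0, 1): internal (1.707107, 0.707107); octagon support 1.707107 vs apothem 0.8 → ∉ W
#8 (0, 2, -3, 0): internal (-1.414214, 4.414214); octagon support 4.414214 vs apothem 0.8 → ∉ W
#9 (1, 3, 1, -2): internal (-2.535534, -0.292893); octagon support 2.535534 vs apothem 0.8 → ∉ W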